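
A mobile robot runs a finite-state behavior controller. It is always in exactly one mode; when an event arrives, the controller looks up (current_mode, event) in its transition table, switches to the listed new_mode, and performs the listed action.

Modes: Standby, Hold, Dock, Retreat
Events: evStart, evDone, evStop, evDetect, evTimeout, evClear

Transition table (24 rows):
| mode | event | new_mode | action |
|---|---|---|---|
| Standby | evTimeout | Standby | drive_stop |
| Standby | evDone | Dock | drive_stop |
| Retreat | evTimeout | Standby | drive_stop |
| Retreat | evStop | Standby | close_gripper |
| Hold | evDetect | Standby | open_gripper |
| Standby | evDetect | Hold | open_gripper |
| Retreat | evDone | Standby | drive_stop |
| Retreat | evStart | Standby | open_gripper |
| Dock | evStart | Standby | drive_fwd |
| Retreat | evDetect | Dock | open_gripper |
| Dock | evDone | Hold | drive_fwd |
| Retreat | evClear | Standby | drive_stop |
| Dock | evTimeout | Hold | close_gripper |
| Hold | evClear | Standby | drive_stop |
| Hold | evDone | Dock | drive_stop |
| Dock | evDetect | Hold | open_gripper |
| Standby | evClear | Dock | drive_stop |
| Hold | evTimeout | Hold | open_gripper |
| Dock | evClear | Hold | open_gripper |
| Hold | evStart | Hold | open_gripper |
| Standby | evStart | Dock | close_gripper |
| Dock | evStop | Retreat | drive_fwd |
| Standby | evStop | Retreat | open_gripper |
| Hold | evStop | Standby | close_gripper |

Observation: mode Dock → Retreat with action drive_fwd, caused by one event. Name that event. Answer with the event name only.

evStop

try evStart: (Dock, evStart) → (Standby, drive_fwd)
try evDone: (Dock, evDone) → (Hold, drive_fwd)
try evStop: (Dock, evStop) → (Retreat, drive_fwd)  ← matches
try evDetect: (Dock, evDetect) → (Hold, open_gripper)
try evTimeout: (Dock, evTimeout) → (Hold, close_gripper)
try evClear: (Dock, evClear) → (Hold, open_gripper)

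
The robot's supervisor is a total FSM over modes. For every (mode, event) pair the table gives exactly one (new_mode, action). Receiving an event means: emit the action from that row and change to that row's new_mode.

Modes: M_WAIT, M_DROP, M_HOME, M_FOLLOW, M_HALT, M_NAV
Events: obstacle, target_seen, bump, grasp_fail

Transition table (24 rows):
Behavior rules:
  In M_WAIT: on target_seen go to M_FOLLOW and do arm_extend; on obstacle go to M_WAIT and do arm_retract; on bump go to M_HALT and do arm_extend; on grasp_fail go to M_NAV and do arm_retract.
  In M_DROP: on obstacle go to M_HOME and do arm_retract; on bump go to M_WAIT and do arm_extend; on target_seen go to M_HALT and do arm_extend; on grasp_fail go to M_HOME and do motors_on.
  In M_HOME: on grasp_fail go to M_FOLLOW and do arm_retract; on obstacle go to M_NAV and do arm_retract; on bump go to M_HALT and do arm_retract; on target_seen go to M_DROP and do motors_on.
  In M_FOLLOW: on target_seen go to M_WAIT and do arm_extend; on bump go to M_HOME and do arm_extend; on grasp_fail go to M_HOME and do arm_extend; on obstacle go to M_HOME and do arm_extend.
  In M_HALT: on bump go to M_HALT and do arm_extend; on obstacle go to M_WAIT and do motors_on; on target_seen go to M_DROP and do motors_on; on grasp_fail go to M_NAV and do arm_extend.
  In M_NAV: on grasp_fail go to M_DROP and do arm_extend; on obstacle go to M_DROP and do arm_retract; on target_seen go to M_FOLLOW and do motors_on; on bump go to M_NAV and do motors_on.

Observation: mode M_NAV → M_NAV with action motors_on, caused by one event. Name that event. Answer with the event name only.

try obstacle: (M_NAV, obstacle) → (M_DROP, arm_retract)
try target_seen: (M_NAV, target_seen) → (M_FOLLOW, motors_on)
try bump: (M_NAV, bump) → (M_NAV, motors_on)  ← matches
try grasp_fail: (M_NAV, grasp_fail) → (M_DROP, arm_extend)

bump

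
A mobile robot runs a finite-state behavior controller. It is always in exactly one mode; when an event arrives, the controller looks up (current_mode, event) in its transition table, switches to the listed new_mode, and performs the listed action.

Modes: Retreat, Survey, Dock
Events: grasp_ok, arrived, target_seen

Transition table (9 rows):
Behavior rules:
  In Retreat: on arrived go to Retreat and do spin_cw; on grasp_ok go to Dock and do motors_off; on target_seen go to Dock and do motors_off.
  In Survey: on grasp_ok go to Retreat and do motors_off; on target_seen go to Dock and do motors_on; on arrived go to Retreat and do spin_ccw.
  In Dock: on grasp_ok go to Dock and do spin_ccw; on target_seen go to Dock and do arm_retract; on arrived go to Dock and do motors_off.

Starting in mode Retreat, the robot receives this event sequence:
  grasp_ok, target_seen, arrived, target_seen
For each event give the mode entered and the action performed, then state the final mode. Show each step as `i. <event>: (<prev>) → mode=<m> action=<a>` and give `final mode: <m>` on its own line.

final mode: Dock

1. grasp_ok: (Retreat) → mode=Dock action=motors_off
2. target_seen: (Dock) → mode=Dock action=arm_retract
3. arrived: (Dock) → mode=Dock action=motors_off
4. target_seen: (Dock) → mode=Dock action=arm_retract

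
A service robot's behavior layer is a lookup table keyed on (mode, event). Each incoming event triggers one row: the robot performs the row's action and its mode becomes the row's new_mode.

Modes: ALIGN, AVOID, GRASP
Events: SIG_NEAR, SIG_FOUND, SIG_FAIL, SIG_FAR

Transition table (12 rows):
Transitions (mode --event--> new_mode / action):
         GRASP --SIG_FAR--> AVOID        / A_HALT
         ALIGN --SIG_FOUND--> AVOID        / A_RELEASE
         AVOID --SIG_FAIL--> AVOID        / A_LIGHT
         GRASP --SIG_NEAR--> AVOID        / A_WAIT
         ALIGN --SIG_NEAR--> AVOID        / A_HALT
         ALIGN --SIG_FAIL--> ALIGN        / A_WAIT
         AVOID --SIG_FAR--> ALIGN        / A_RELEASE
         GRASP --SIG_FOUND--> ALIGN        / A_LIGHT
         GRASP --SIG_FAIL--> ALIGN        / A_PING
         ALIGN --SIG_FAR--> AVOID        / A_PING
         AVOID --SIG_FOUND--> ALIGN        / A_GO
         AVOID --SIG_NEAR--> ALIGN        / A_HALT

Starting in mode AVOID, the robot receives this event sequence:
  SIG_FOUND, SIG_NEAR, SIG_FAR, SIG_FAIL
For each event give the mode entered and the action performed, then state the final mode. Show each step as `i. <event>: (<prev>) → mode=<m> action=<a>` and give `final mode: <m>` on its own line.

final mode: ALIGN

1. SIG_FOUND: (AVOID) → mode=ALIGN action=A_GO
2. SIG_NEAR: (ALIGN) → mode=AVOID action=A_HALT
3. SIG_FAR: (AVOID) → mode=ALIGN action=A_RELEASE
4. SIG_FAIL: (ALIGN) → mode=ALIGN action=A_WAIT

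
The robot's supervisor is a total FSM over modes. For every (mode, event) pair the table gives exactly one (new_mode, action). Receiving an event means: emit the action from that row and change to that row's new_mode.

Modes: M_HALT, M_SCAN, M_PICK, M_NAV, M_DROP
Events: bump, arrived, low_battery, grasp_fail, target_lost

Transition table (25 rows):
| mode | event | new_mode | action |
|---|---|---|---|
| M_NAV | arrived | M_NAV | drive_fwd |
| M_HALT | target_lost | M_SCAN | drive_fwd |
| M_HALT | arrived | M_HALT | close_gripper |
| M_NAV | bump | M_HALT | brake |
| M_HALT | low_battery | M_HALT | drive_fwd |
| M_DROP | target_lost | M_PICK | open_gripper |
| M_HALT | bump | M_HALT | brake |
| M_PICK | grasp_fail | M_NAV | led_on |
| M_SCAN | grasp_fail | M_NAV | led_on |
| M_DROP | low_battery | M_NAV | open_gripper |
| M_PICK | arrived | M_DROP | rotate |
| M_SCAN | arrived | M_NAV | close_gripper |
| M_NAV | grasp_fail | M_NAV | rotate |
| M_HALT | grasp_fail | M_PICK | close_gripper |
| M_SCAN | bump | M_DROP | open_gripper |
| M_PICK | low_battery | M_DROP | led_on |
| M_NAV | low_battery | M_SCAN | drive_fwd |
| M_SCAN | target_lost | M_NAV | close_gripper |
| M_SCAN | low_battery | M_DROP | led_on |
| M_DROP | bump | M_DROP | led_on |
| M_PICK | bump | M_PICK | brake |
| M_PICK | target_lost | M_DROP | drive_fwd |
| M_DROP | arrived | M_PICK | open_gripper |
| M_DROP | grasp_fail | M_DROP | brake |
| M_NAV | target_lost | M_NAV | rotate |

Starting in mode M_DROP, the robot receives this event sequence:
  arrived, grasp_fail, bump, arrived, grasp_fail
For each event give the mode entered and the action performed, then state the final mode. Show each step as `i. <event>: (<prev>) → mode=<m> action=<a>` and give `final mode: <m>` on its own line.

final mode: M_PICK

1. arrived: (M_DROP) → mode=M_PICK action=open_gripper
2. grasp_fail: (M_PICK) → mode=M_NAV action=led_on
3. bump: (M_NAV) → mode=M_HALT action=brake
4. arrived: (M_HALT) → mode=M_HALT action=close_gripper
5. grasp_fail: (M_HALT) → mode=M_PICK action=close_gripper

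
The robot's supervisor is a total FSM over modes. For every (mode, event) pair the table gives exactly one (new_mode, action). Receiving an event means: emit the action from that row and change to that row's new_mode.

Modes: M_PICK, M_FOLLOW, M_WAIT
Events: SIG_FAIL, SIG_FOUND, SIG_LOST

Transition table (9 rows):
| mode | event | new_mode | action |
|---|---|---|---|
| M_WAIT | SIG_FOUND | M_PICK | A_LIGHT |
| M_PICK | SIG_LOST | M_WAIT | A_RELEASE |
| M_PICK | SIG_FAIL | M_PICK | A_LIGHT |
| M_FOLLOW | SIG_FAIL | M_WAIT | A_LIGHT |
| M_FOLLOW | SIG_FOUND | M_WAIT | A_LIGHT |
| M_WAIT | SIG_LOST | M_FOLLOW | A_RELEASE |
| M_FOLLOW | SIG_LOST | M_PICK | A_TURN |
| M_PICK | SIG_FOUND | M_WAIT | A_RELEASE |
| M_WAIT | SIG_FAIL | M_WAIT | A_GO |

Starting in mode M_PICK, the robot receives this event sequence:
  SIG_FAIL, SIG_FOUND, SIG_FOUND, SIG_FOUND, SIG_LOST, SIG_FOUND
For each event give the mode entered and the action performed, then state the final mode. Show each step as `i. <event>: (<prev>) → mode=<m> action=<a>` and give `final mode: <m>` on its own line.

final mode: M_WAIT

1. SIG_FAIL: (M_PICK) → mode=M_PICK action=A_LIGHT
2. SIG_FOUND: (M_PICK) → mode=M_WAIT action=A_RELEASE
3. SIG_FOUND: (M_WAIT) → mode=M_PICK action=A_LIGHT
4. SIG_FOUND: (M_PICK) → mode=M_WAIT action=A_RELEASE
5. SIG_LOST: (M_WAIT) → mode=M_FOLLOW action=A_RELEASE
6. SIG_FOUND: (M_FOLLOW) → mode=M_WAIT action=A_LIGHT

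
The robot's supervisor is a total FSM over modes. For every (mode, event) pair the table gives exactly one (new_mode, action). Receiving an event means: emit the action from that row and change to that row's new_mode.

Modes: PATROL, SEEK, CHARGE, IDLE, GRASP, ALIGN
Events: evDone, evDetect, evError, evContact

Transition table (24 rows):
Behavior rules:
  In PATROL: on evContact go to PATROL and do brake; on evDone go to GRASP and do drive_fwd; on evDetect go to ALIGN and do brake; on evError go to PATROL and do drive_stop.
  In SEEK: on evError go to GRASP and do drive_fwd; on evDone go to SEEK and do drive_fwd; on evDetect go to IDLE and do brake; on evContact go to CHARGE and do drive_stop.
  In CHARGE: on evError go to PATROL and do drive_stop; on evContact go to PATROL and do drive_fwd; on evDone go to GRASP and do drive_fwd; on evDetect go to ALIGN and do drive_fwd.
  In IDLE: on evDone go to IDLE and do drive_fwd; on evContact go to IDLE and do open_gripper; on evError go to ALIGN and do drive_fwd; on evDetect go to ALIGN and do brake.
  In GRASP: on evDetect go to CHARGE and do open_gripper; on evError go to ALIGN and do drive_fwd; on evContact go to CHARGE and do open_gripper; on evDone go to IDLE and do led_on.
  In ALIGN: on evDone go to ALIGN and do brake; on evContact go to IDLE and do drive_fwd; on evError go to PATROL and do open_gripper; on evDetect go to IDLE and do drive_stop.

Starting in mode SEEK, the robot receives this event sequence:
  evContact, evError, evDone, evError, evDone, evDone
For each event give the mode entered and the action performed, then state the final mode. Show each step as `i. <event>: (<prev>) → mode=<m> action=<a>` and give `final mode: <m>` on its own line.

final mode: ALIGN

1. evContact: (SEEK) → mode=CHARGE action=drive_stop
2. evError: (CHARGE) → mode=PATROL action=drive_stop
3. evDone: (PATROL) → mode=GRASP action=drive_fwd
4. evError: (GRASP) → mode=ALIGN action=drive_fwd
5. evDone: (ALIGN) → mode=ALIGN action=brake
6. evDone: (ALIGN) → mode=ALIGN action=brake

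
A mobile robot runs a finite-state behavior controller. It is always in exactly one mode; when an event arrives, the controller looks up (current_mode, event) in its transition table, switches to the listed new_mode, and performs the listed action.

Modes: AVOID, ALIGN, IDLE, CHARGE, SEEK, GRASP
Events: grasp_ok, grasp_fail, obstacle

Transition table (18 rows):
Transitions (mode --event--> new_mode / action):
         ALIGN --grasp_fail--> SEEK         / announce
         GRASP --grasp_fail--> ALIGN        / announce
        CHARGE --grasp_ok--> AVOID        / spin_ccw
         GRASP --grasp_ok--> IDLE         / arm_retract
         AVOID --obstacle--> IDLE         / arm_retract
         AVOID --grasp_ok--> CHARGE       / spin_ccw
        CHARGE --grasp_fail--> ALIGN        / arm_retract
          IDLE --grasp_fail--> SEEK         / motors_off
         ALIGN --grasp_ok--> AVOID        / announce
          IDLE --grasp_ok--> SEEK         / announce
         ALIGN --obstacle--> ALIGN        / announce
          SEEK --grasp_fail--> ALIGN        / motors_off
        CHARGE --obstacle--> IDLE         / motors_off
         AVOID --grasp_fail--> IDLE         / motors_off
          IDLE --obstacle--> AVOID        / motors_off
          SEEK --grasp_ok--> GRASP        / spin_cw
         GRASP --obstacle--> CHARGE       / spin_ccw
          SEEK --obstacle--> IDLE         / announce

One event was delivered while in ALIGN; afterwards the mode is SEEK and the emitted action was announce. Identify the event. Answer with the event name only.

try grasp_ok: (ALIGN, grasp_ok) → (AVOID, announce)
try grasp_fail: (ALIGN, grasp_fail) → (SEEK, announce)  ← matches
try obstacle: (ALIGN, obstacle) → (ALIGN, announce)

grasp_fail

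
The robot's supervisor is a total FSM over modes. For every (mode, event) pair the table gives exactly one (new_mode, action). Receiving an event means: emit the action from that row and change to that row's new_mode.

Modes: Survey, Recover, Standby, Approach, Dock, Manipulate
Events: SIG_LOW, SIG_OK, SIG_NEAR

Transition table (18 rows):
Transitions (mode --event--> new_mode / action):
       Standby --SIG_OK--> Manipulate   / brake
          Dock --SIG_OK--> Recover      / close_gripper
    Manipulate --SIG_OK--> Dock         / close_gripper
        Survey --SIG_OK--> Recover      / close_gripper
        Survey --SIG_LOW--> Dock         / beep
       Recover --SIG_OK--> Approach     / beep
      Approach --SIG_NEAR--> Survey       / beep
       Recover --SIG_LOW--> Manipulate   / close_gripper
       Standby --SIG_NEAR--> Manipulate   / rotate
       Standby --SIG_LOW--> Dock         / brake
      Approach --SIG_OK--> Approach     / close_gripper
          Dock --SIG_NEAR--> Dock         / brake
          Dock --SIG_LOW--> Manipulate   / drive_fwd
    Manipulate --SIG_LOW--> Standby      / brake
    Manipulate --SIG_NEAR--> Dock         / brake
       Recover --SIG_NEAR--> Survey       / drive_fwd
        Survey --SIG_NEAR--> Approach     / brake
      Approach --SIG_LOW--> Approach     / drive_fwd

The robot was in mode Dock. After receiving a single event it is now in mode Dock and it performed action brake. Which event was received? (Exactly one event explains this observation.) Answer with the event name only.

try SIG_LOW: (Dock, SIG_LOW) → (Manipulate, drive_fwd)
try SIG_OK: (Dock, SIG_OK) → (Recover, close_gripper)
try SIG_NEAR: (Dock, SIG_NEAR) → (Dock, brake)  ← matches

SIG_NEAR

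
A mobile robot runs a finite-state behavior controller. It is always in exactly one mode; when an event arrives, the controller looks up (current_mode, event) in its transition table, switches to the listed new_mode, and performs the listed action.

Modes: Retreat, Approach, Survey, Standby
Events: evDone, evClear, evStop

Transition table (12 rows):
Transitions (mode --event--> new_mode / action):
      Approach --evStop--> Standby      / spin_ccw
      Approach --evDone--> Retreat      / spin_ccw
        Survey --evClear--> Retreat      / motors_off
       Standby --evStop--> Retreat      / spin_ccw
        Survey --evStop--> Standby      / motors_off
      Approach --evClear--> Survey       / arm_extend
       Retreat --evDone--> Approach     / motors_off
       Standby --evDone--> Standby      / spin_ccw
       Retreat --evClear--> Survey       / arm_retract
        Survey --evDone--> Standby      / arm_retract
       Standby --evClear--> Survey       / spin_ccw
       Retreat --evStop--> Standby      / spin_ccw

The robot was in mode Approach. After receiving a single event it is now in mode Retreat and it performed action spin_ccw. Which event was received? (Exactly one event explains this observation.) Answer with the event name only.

evDone

try evDone: (Approach, evDone) → (Retreat, spin_ccw)  ← matches
try evClear: (Approach, evClear) → (Survey, arm_extend)
try evStop: (Approach, evStop) → (Standby, spin_ccw)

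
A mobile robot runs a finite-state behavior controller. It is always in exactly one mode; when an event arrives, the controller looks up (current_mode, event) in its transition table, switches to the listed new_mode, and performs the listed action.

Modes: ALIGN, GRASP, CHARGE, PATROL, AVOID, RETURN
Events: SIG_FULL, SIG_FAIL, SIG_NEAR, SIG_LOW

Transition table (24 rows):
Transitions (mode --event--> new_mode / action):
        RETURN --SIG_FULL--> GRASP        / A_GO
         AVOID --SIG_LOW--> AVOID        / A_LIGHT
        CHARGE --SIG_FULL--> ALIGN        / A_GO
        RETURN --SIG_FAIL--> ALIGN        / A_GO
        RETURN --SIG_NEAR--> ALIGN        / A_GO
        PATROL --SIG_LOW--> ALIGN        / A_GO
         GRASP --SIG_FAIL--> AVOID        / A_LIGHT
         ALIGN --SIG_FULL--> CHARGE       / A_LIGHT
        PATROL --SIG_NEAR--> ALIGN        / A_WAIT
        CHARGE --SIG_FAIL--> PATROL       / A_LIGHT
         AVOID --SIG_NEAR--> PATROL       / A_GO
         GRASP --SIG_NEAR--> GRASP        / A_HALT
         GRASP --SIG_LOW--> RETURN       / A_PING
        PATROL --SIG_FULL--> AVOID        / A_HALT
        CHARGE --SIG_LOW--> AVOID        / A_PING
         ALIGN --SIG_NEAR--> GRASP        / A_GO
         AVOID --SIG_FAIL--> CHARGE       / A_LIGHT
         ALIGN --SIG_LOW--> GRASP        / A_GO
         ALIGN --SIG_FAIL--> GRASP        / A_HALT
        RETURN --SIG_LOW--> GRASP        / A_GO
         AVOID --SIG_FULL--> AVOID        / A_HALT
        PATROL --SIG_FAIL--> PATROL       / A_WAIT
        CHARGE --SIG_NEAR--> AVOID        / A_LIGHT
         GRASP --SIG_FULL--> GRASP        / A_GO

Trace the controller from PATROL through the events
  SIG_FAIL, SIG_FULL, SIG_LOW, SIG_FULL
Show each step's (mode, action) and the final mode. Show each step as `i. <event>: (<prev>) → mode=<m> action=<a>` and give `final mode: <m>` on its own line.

1. SIG_FAIL: (PATROL) → mode=PATROL action=A_WAIT
2. SIG_FULL: (PATROL) → mode=AVOID action=A_HALT
3. SIG_LOW: (AVOID) → mode=AVOID action=A_LIGHT
4. SIG_FULL: (AVOID) → mode=AVOID action=A_HALT

final mode: AVOID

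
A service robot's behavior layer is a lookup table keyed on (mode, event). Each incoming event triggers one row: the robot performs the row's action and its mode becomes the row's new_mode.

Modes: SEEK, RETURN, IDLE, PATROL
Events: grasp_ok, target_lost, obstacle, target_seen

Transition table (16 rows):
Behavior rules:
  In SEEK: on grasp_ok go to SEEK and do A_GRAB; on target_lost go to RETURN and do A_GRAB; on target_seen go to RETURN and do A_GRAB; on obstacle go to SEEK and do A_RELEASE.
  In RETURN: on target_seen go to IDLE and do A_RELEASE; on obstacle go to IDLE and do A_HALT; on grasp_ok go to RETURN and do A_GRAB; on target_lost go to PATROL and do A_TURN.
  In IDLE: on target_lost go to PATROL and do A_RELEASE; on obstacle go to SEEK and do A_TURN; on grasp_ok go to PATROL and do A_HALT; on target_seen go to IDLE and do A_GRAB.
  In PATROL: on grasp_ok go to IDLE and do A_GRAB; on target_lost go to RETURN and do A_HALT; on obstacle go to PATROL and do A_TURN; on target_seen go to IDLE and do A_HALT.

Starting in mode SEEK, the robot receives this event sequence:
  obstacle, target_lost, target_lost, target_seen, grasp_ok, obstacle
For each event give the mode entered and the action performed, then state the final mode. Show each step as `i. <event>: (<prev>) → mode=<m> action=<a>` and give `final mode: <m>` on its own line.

final mode: PATROL

1. obstacle: (SEEK) → mode=SEEK action=A_RELEASE
2. target_lost: (SEEK) → mode=RETURN action=A_GRAB
3. target_lost: (RETURN) → mode=PATROL action=A_TURN
4. target_seen: (PATROL) → mode=IDLE action=A_HALT
5. grasp_ok: (IDLE) → mode=PATROL action=A_HALT
6. obstacle: (PATROL) → mode=PATROL action=A_TURN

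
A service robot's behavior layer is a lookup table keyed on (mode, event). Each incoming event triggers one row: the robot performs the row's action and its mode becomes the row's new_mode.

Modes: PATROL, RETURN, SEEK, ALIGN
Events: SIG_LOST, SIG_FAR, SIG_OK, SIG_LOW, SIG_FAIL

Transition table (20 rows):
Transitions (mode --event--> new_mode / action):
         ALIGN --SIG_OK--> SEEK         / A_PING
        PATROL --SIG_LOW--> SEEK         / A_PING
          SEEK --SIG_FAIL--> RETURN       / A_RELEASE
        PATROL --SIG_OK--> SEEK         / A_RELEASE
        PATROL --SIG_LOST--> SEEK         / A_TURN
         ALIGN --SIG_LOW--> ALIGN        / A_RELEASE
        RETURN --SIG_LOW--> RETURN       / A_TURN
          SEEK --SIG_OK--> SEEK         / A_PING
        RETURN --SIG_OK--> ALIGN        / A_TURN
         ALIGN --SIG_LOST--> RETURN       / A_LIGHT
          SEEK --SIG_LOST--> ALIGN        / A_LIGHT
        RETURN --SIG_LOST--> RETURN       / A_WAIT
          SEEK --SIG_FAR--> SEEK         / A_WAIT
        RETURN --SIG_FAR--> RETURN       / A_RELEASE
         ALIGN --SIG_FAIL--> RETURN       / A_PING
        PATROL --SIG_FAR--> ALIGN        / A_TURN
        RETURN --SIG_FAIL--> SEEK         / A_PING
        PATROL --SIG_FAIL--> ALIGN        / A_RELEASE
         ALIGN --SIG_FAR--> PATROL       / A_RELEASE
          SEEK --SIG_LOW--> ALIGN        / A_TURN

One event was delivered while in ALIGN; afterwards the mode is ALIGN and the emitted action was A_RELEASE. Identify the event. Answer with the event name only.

SIG_LOW

try SIG_LOST: (ALIGN, SIG_LOST) → (RETURN, A_LIGHT)
try SIG_FAR: (ALIGN, SIG_FAR) → (PATROL, A_RELEASE)
try SIG_OK: (ALIGN, SIG_OK) → (SEEK, A_PING)
try SIG_LOW: (ALIGN, SIG_LOW) → (ALIGN, A_RELEASE)  ← matches
try SIG_FAIL: (ALIGN, SIG_FAIL) → (RETURN, A_PING)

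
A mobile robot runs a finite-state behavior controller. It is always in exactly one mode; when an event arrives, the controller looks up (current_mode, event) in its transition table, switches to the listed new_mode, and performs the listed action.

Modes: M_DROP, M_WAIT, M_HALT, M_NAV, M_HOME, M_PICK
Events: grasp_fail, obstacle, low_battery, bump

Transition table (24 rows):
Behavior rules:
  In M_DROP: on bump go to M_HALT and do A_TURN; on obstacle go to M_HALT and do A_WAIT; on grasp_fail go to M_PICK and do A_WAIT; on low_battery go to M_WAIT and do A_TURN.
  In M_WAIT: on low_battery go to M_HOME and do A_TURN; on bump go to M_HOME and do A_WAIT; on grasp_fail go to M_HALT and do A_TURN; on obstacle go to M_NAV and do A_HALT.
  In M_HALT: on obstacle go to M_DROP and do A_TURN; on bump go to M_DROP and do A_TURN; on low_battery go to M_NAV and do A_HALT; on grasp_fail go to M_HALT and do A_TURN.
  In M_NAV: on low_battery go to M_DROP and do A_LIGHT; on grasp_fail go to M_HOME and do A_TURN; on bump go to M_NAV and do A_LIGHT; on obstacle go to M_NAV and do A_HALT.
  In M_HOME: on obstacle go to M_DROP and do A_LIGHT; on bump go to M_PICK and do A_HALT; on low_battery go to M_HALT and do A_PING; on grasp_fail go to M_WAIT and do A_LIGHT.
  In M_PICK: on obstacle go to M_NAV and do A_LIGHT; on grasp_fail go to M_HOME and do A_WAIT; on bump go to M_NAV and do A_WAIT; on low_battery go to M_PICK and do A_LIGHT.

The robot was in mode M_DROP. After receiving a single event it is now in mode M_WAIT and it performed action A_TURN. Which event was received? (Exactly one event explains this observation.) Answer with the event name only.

low_battery

try grasp_fail: (M_DROP, grasp_fail) → (M_PICK, A_WAIT)
try obstacle: (M_DROP, obstacle) → (M_HALT, A_WAIT)
try low_battery: (M_DROP, low_battery) → (M_WAIT, A_TURN)  ← matches
try bump: (M_DROP, bump) → (M_HALT, A_TURN)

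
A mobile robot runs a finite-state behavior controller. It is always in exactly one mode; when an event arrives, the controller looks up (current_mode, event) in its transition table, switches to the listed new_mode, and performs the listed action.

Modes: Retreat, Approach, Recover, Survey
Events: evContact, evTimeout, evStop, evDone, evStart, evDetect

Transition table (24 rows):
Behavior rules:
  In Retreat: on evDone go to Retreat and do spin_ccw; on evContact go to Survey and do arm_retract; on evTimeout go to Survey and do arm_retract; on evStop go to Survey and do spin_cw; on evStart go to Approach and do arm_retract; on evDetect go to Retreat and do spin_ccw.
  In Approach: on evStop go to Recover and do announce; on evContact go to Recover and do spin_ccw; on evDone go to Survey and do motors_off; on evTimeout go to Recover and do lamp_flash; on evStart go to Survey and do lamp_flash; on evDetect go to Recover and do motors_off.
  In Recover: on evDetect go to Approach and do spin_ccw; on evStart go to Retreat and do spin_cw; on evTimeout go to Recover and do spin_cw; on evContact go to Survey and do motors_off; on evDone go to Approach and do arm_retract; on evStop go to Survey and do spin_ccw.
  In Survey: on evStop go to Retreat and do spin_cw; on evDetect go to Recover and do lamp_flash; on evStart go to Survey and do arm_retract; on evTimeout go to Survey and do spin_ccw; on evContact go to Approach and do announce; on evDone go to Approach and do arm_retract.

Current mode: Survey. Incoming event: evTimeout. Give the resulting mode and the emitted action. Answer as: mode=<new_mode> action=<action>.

current mode = Survey; filter table to that mode:
  (Survey, evStop) → (Retreat, spin_cw)
  (Survey, evDetect) → (Recover, lamp_flash)
  (Survey, evStart) → (Survey, arm_retract)
  (Survey, evTimeout) → (Survey, spin_ccw)  ← event matches
  (Survey, evContact) → (Approach, announce)
  (Survey, evDone) → (Approach, arm_retract)
event = evTimeout selects (Survey, spin_ccw)

mode=Survey action=spin_ccw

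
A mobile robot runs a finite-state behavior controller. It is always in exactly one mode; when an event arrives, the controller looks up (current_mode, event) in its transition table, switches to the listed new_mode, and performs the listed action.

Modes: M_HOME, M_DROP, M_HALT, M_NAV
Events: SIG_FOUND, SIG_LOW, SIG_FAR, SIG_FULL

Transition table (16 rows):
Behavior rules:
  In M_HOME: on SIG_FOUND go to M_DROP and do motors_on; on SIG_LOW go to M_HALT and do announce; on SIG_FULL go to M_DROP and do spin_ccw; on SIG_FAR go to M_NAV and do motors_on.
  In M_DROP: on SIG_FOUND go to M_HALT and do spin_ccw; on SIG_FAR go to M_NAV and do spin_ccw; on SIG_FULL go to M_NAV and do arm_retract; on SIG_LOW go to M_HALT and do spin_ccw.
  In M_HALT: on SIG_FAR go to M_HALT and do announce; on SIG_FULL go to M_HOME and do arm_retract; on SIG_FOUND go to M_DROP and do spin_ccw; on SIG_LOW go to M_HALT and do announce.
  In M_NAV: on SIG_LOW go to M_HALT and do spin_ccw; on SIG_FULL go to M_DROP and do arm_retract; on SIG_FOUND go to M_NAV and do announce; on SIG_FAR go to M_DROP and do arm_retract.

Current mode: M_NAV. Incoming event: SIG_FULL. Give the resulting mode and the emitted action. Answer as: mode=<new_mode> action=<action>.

mode=M_DROP action=arm_retract

current mode = M_NAV; filter table to that mode:
  (M_NAV, SIG_LOW) → (M_HALT, spin_ccw)
  (M_NAV, SIG_FULL) → (M_DROP, arm_retract)  ← event matches
  (M_NAV, SIG_FOUND) → (M_NAV, announce)
  (M_NAV, SIG_FAR) → (M_DROP, arm_retract)
event = SIG_FULL selects (M_DROP, arm_retract)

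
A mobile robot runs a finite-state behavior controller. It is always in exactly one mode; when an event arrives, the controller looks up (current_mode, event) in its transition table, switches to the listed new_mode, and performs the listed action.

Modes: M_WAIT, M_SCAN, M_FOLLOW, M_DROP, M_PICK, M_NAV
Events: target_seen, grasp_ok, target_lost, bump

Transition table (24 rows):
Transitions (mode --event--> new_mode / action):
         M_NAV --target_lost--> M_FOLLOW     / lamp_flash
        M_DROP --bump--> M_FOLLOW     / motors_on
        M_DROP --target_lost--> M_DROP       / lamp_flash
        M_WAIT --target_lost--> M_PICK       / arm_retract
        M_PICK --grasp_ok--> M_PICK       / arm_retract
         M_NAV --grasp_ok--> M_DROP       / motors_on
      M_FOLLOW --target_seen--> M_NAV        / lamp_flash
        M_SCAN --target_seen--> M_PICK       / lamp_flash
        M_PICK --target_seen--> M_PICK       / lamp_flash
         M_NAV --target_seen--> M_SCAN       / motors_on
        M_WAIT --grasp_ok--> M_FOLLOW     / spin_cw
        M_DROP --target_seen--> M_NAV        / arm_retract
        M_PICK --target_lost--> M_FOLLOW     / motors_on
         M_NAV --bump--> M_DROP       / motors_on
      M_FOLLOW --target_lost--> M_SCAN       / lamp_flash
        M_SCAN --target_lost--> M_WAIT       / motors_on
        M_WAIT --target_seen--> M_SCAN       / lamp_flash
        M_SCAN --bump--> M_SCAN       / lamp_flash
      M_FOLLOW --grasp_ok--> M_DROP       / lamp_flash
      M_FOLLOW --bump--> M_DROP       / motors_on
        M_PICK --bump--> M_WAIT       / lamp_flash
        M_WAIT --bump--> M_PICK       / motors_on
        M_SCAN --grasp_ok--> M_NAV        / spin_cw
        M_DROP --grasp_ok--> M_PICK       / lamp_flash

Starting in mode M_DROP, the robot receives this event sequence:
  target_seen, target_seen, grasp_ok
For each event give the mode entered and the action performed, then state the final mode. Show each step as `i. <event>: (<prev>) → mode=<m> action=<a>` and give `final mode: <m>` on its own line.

final mode: M_NAV

1. target_seen: (M_DROP) → mode=M_NAV action=arm_retract
2. target_seen: (M_NAV) → mode=M_SCAN action=motors_on
3. grasp_ok: (M_SCAN) → mode=M_NAV action=spin_cw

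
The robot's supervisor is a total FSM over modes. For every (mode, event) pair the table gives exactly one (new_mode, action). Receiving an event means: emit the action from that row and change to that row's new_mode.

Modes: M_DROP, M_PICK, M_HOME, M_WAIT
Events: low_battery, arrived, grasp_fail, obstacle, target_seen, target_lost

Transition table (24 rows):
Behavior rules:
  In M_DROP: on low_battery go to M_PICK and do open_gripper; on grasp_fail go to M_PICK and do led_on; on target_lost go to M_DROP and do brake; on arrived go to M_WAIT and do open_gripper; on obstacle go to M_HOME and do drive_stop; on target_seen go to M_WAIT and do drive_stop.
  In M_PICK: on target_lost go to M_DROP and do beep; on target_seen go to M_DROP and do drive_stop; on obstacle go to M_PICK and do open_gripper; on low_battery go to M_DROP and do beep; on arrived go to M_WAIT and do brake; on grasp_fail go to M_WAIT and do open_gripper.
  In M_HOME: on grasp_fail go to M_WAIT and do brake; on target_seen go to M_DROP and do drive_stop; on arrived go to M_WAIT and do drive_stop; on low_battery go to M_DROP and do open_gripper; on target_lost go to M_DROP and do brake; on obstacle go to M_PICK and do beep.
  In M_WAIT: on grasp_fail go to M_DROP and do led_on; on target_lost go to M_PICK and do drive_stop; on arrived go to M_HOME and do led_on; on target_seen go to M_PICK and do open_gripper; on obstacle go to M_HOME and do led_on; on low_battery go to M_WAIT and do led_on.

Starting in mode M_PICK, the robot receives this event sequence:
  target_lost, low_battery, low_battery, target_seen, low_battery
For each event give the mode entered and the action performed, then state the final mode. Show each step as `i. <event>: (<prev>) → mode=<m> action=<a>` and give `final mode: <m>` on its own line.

final mode: M_WAIT

1. target_lost: (M_PICK) → mode=M_DROP action=beep
2. low_battery: (M_DROP) → mode=M_PICK action=open_gripper
3. low_battery: (M_PICK) → mode=M_DROP action=beep
4. target_seen: (M_DROP) → mode=M_WAIT action=drive_stop
5. low_battery: (M_WAIT) → mode=M_WAIT action=led_on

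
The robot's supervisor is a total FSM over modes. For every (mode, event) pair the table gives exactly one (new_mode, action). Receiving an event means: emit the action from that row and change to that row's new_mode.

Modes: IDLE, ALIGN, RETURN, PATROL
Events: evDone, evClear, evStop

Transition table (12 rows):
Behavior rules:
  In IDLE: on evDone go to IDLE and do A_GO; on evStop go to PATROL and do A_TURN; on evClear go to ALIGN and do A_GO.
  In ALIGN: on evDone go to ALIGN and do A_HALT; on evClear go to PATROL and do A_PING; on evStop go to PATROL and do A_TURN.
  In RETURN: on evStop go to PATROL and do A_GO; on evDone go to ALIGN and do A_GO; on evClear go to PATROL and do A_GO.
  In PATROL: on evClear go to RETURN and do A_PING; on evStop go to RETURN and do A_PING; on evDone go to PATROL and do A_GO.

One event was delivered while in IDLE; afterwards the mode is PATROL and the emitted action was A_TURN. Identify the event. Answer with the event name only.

try evDone: (IDLE, evDone) → (IDLE, A_GO)
try evClear: (IDLE, evClear) → (ALIGN, A_GO)
try evStop: (IDLE, evStop) → (PATROL, A_TURN)  ← matches

evStop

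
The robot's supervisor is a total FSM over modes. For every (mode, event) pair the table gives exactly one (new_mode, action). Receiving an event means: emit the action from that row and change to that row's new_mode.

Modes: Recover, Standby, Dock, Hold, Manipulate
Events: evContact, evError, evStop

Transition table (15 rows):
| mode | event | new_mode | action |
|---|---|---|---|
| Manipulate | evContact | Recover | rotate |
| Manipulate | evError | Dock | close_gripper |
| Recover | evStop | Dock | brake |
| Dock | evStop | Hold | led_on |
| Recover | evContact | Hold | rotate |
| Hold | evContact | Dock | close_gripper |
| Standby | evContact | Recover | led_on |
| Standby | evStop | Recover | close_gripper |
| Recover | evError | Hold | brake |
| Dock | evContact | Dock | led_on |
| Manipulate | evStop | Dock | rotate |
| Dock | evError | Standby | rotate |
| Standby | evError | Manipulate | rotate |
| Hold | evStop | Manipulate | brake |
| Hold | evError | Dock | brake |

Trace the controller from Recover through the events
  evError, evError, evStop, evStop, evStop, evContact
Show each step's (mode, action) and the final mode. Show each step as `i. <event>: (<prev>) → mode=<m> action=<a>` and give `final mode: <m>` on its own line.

1. evError: (Recover) → mode=Hold action=brake
2. evError: (Hold) → mode=Dock action=brake
3. evStop: (Dock) → mode=Hold action=led_on
4. evStop: (Hold) → mode=Manipulate action=brake
5. evStop: (Manipulate) → mode=Dock action=rotate
6. evContact: (Dock) → mode=Dock action=led_on

final mode: Dock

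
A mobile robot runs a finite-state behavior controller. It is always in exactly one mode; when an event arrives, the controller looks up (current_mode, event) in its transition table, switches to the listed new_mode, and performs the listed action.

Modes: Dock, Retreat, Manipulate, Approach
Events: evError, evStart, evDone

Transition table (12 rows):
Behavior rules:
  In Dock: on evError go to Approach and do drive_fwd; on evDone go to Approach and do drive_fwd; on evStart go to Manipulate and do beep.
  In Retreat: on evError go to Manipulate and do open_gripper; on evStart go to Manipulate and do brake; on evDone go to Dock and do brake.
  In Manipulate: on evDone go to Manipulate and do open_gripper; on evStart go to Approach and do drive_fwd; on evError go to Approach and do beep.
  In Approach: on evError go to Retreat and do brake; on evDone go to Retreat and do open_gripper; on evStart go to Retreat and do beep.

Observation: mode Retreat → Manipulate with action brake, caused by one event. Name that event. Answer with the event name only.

evStart

try evError: (Retreat, evError) → (Manipulate, open_gripper)
try evStart: (Retreat, evStart) → (Manipulate, brake)  ← matches
try evDone: (Retreat, evDone) → (Dock, brake)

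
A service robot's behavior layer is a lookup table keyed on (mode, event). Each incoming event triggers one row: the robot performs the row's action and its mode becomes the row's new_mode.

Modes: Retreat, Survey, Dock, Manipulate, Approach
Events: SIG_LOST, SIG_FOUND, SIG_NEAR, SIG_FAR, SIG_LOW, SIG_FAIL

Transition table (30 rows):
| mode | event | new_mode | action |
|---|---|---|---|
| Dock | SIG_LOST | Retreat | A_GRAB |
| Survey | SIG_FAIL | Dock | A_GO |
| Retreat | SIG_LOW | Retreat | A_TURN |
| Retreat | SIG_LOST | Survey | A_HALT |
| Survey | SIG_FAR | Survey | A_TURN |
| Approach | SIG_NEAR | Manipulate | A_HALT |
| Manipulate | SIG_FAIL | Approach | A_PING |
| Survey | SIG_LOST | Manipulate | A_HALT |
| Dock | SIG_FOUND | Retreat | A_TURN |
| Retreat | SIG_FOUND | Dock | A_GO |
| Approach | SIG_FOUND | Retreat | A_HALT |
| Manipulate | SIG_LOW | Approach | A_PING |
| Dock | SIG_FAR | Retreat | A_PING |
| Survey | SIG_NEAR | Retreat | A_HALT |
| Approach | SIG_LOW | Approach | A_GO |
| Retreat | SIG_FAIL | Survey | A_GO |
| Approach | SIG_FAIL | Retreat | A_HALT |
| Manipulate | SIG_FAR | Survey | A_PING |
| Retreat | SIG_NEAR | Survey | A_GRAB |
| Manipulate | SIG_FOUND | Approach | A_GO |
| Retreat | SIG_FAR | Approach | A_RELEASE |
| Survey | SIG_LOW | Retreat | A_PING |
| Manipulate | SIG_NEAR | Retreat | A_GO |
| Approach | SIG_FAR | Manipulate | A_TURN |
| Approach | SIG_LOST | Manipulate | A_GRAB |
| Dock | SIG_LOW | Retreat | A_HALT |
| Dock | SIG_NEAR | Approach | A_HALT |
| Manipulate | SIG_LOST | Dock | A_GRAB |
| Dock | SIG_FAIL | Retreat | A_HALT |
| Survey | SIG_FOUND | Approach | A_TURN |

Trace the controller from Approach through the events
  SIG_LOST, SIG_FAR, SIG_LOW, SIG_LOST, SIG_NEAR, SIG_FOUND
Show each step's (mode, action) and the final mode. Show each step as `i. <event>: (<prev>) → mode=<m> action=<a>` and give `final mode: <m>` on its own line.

final mode: Dock

1. SIG_LOST: (Approach) → mode=Manipulate action=A_GRAB
2. SIG_FAR: (Manipulate) → mode=Survey action=A_PING
3. SIG_LOW: (Survey) → mode=Retreat action=A_PING
4. SIG_LOST: (Retreat) → mode=Survey action=A_HALT
5. SIG_NEAR: (Survey) → mode=Retreat action=A_HALT
6. SIG_FOUND: (Retreat) → mode=Dock action=A_GO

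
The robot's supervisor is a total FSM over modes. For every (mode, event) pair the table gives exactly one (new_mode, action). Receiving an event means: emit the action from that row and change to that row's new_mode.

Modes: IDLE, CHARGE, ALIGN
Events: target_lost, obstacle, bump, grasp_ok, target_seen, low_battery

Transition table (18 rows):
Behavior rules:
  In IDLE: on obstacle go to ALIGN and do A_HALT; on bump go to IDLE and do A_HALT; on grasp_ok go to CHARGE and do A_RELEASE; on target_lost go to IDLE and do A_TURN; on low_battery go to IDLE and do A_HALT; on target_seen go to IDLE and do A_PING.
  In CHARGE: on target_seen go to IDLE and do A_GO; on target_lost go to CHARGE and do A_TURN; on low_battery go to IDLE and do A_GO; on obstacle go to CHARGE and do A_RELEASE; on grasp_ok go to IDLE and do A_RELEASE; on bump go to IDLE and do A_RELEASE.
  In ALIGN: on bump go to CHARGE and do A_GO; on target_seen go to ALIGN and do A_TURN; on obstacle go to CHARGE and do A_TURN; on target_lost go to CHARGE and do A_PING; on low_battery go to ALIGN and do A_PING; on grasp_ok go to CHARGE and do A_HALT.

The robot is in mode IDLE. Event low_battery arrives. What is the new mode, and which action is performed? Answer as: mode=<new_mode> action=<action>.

mode=IDLE action=A_HALT

current mode = IDLE; filter table to that mode:
  (IDLE, obstacle) → (ALIGN, A_HALT)
  (IDLE, bump) → (IDLE, A_HALT)
  (IDLE, grasp_ok) → (CHARGE, A_RELEASE)
  (IDLE, target_lost) → (IDLE, A_TURN)
  (IDLE, low_battery) → (IDLE, A_HALT)  ← event matches
  (IDLE, target_seen) → (IDLE, A_PING)
event = low_battery selects (IDLE, A_HALT)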